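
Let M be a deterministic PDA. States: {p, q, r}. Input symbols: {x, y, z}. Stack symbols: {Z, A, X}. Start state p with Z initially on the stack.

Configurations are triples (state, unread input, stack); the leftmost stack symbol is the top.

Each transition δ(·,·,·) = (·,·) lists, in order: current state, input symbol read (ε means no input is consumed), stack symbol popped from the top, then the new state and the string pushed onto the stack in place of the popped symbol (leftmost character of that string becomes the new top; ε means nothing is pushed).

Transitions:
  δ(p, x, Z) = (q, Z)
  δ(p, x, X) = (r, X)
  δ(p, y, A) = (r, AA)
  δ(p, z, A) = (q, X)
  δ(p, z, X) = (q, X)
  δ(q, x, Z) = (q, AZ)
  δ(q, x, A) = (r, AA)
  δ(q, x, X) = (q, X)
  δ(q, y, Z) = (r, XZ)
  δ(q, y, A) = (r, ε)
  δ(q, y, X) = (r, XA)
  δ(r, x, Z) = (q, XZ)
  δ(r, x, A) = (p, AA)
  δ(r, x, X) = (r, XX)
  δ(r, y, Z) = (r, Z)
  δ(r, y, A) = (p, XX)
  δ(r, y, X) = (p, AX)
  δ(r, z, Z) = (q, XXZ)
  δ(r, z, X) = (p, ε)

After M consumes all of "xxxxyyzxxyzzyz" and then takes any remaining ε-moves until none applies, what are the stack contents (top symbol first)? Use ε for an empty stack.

(p, xxxxyyzxxyzzyz, Z) ⊢ (q, xxxyyzxxyzzyz, Z) ⊢ (q, xxyyzxxyzzyz, AZ) ⊢ (r, xyyzxxyzzyz, AAZ) ⊢ (p, yyzxxyzzyz, AAAZ) ⊢ (r, yzxxyzzyz, AAAAZ) ⊢ (p, zxxyzzyz, XXAAAZ) ⊢ (q, xxyzzyz, XXAAAZ) ⊢ (q, xyzzyz, XXAAAZ) ⊢ (q, yzzyz, XXAAAZ) ⊢ (r, zzyz, XAXAAAZ) ⊢ (p, zyz, AXAAAZ) ⊢ (q, yz, XXAAAZ) ⊢ (r, z, XAXAAAZ) ⊢ (p, ε, AXAAAZ)
All input consumed in state p with stack AXAAAZ.

AXAAAZ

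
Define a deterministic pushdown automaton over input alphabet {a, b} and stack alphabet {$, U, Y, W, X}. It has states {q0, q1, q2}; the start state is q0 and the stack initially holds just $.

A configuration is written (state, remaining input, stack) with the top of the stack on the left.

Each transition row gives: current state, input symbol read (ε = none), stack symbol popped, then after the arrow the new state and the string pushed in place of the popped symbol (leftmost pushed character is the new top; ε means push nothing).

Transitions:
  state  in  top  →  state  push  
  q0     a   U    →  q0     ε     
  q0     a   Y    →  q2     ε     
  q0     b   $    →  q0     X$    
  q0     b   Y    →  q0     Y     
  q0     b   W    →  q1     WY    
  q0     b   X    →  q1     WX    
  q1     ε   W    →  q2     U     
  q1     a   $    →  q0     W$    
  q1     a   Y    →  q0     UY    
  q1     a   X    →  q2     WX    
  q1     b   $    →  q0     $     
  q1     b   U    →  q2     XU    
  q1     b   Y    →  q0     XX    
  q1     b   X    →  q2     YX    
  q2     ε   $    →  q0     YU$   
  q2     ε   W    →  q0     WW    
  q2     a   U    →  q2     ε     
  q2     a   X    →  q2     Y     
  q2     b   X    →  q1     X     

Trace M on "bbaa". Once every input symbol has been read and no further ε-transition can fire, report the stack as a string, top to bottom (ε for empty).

(q0, bbaa, $)
  read b, top $: go to q0, push X$ → (q0, baa, X$)
  read b, top X: go to q1, push WX → (q1, aa, WX$)
  ε-move, top W: go to q2, push U → (q2, aa, UX$)
  read a, top U: go to q2, push ε → (q2, a, X$)
  read a, top X: go to q2, push Y → (q2, ε, Y$)
All input consumed in state q2 with stack Y$.

Y$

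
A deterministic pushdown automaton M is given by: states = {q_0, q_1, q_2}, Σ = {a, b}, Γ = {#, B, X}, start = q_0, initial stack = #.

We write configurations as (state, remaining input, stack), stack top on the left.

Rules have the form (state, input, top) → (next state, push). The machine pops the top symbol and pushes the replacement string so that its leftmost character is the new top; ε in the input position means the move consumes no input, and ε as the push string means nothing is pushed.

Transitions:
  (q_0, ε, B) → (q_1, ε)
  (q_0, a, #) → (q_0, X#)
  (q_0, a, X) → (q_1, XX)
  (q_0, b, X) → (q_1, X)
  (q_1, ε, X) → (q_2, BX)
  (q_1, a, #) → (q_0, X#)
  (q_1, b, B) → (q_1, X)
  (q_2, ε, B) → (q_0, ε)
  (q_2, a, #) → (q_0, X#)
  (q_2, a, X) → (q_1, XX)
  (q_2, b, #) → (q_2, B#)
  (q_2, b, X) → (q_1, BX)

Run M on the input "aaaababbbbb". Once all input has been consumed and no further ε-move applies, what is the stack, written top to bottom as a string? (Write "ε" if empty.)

XXXXX#

(q_0, aaaababbbbb, #)
  read a, top #: go to q_0, push X# → (q_0, aaababbbbb, X#)
  read a, top X: go to q_1, push XX → (q_1, aababbbbb, XX#)
  ε-move, top X: go to q_2, push BX → (q_2, aababbbbb, BXX#)
  ε-move, top B: go to q_0, push ε → (q_0, aababbbbb, XX#)
  read a, top X: go to q_1, push XX → (q_1, ababbbbb, XXX#)
  ε-move, top X: go to q_2, push BX → (q_2, ababbbbb, BXXX#)
  ε-move, top B: go to q_0, push ε → (q_0, ababbbbb, XXX#)
  read a, top X: go to q_1, push XX → (q_1, babbbbb, XXXX#)
  ε-move, top X: go to q_2, push BX → (q_2, babbbbb, BXXXX#)
  ε-move, top B: go to q_0, push ε → (q_0, babbbbb, XXXX#)
  read b, top X: go to q_1, push X → (q_1, abbbbb, XXXX#)
  ε-move, top X: go to q_2, push BX → (q_2, abbbbb, BXXXX#)
  ε-move, top B: go to q_0, push ε → (q_0, abbbbb, XXXX#)
  read a, top X: go to q_1, push XX → (q_1, bbbbb, XXXXX#)
  ε-move, top X: go to q_2, push BX → (q_2, bbbbb, BXXXXX#)
  ε-move, top B: go to q_0, push ε → (q_0, bbbbb, XXXXX#)
  read b, top X: go to q_1, push X → (q_1, bbbb, XXXXX#)
  ε-move, top X: go to q_2, push BX → (q_2, bbbb, BXXXXX#)
  ε-move, top B: go to q_0, push ε → (q_0, bbbb, XXXXX#)
  read b, top X: go to q_1, push X → (q_1, bbb, XXXXX#)
  ε-move, top X: go to q_2, push BX → (q_2, bbb, BXXXXX#)
  ε-move, top B: go to q_0, push ε → (q_0, bbb, XXXXX#)
  read b, top X: go to q_1, push X → (q_1, bb, XXXXX#)
  ε-move, top X: go to q_2, push BX → (q_2, bb, BXXXXX#)
  ε-move, top B: go to q_0, push ε → (q_0, bb, XXXXX#)
  read b, top X: go to q_1, push X → (q_1, b, XXXXX#)
  ε-move, top X: go to q_2, push BX → (q_2, b, BXXXXX#)
  ε-move, top B: go to q_0, push ε → (q_0, b, XXXXX#)
  read b, top X: go to q_1, push X → (q_1, ε, XXXXX#)
  ε-move, top X: go to q_2, push BX → (q_2, ε, BXXXXX#)
  ε-move, top B: go to q_0, push ε → (q_0, ε, XXXXX#)
All input consumed in state q_0 with stack XXXXX#.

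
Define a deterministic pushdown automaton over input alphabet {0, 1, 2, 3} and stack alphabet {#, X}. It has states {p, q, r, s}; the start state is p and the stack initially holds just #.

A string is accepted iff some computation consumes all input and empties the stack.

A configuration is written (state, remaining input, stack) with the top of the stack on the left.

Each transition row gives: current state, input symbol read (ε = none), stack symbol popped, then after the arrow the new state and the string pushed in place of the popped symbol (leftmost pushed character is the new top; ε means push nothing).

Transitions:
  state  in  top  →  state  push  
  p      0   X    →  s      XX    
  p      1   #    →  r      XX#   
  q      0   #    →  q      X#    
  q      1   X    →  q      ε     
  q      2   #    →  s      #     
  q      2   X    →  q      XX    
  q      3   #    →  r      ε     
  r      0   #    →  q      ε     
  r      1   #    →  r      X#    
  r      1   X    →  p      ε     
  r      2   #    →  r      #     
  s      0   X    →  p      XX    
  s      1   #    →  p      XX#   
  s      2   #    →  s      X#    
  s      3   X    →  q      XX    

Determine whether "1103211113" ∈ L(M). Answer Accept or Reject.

(p, 1103211113, #)
  read 1, top #: go to r, push XX# → (r, 103211113, XX#)
  read 1, top X: go to p, push ε → (p, 03211113, X#)
  read 0, top X: go to s, push XX → (s, 3211113, XX#)
  read 3, top X: go to q, push XX → (q, 211113, XXX#)
  read 2, top X: go to q, push XX → (q, 11113, XXXX#)
  read 1, top X: go to q, push ε → (q, 1113, XXX#)
  read 1, top X: go to q, push ε → (q, 113, XX#)
  read 1, top X: go to q, push ε → (q, 13, X#)
  read 1, top X: go to q, push ε → (q, 3, #)
  read 3, top #: go to r, push ε → (r, ε, ε)
All input consumed and the stack is empty.

Accept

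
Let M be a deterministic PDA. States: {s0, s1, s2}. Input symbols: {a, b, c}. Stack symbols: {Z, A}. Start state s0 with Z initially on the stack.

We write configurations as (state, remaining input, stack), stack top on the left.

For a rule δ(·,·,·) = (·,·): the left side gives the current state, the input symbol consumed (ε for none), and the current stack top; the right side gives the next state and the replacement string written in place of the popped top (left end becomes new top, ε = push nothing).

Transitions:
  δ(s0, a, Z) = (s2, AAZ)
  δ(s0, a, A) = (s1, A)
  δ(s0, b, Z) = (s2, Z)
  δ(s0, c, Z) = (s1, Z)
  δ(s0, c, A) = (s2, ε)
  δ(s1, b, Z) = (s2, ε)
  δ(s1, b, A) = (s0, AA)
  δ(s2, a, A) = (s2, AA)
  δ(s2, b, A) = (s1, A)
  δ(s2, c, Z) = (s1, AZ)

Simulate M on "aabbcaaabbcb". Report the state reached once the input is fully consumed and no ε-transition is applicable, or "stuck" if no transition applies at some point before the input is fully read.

s1

(s0, aabbcaaabbcb, Z)
  read a, top Z: go to s2, push AAZ → (s2, abbcaaabbcb, AAZ)
  read a, top A: go to s2, push AA → (s2, bbcaaabbcb, AAAZ)
  read b, top A: go to s1, push A → (s1, bcaaabbcb, AAAZ)
  read b, top A: go to s0, push AA → (s0, caaabbcb, AAAAZ)
  read c, top A: go to s2, push ε → (s2, aaabbcb, AAAZ)
  read a, top A: go to s2, push AA → (s2, aabbcb, AAAAZ)
  read a, top A: go to s2, push AA → (s2, abbcb, AAAAAZ)
  read a, top A: go to s2, push AA → (s2, bbcb, AAAAAAZ)
  read b, top A: go to s1, push A → (s1, bcb, AAAAAAZ)
  read b, top A: go to s0, push AA → (s0, cb, AAAAAAAZ)
  read c, top A: go to s2, push ε → (s2, b, AAAAAAZ)
  read b, top A: go to s1, push A → (s1, ε, AAAAAAZ)
All input consumed; M is in state s1.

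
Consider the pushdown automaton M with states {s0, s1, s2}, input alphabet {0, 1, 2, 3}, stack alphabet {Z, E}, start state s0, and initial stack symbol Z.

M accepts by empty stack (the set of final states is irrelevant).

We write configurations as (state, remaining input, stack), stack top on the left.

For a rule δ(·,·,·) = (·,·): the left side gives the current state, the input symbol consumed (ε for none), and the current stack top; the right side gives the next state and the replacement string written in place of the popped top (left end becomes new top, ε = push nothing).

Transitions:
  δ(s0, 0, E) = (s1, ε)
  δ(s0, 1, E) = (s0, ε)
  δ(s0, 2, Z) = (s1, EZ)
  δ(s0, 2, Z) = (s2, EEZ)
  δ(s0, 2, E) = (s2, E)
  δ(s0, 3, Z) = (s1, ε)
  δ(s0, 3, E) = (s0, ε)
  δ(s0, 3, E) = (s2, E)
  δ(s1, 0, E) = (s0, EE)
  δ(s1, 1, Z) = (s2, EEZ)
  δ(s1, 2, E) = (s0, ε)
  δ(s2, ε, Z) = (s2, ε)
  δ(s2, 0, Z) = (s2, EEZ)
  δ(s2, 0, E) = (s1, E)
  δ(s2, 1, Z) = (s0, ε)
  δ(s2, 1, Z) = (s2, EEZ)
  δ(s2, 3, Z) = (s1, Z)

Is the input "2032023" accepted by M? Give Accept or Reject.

One accepting computation: (s0, 2032023, Z) ⊢ (s1, 032023, EZ) ⊢ (s0, 32023, EEZ) ⊢ (s0, 2023, EZ) ⊢ (s2, 023, EZ) ⊢ (s1, 23, EZ) ⊢ (s0, 3, Z) ⊢ (s1, ε, ε)
All input consumed and the stack is empty.

Accept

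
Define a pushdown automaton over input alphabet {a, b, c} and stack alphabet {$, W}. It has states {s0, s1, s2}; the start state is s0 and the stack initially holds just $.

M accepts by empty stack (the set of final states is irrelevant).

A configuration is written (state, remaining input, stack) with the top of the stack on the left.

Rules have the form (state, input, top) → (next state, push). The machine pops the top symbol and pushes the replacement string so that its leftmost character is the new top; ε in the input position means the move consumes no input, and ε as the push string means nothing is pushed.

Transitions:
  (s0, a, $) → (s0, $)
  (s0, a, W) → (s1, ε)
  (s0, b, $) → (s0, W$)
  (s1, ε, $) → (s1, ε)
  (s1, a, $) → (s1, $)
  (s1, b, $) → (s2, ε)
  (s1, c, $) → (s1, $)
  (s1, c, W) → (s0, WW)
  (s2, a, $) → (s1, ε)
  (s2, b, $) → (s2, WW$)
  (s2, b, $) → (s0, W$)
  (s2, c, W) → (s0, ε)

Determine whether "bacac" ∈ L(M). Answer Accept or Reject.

Accept

One accepting computation: (s0, bacac, $) ⊢ (s0, acac, W$) ⊢ (s1, cac, $) ⊢ (s1, ac, $) ⊢ (s1, c, $) ⊢ (s1, ε, $) ⊢ (s1, ε, ε)
All input consumed and the stack is empty.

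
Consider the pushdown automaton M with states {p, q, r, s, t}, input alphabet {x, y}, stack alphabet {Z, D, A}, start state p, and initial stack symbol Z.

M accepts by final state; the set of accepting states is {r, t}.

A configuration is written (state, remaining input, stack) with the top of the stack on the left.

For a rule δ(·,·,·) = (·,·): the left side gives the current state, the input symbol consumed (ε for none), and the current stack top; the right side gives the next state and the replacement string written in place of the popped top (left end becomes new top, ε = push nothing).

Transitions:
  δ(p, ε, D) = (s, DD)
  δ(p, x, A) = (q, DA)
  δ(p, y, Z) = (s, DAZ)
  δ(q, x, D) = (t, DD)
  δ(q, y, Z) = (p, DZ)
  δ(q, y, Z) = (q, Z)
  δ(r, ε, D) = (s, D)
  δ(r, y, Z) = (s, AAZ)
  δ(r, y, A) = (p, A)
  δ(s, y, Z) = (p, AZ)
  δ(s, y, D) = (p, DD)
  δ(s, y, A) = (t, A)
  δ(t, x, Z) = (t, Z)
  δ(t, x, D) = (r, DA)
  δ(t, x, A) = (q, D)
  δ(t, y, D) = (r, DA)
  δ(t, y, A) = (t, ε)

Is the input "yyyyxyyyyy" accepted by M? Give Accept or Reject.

No computation consumes all input and reaches a final state.

Reject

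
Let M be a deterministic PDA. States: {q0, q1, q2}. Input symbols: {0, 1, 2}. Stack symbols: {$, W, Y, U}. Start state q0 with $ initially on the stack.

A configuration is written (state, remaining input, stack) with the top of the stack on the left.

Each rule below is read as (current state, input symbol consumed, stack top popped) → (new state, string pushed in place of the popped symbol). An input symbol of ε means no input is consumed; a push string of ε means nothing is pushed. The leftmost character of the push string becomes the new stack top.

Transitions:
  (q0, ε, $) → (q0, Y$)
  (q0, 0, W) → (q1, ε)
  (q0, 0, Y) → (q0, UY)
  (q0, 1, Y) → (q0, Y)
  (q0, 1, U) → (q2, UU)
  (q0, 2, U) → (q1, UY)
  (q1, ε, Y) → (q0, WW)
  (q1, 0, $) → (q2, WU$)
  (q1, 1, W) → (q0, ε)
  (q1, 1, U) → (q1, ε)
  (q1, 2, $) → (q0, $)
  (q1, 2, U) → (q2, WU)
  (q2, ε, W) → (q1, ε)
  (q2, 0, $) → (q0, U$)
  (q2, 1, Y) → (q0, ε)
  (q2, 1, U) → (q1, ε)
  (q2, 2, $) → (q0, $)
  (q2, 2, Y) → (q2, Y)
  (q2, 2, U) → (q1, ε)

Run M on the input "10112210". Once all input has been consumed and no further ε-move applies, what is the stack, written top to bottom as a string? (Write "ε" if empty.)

W$

(q0, 10112210, $)
  ε-move, top $: go to q0, push Y$ → (q0, 10112210, Y$)
  read 1, top Y: go to q0, push Y → (q0, 0112210, Y$)
  read 0, top Y: go to q0, push UY → (q0, 112210, UY$)
  read 1, top U: go to q2, push UU → (q2, 12210, UUY$)
  read 1, top U: go to q1, push ε → (q1, 2210, UY$)
  read 2, top U: go to q2, push WU → (q2, 210, WUY$)
  ε-move, top W: go to q1, push ε → (q1, 210, UY$)
  read 2, top U: go to q2, push WU → (q2, 10, WUY$)
  ε-move, top W: go to q1, push ε → (q1, 10, UY$)
  read 1, top U: go to q1, push ε → (q1, 0, Y$)
  ε-move, top Y: go to q0, push WW → (q0, 0, WW$)
  read 0, top W: go to q1, push ε → (q1, ε, W$)
All input consumed in state q1 with stack W$.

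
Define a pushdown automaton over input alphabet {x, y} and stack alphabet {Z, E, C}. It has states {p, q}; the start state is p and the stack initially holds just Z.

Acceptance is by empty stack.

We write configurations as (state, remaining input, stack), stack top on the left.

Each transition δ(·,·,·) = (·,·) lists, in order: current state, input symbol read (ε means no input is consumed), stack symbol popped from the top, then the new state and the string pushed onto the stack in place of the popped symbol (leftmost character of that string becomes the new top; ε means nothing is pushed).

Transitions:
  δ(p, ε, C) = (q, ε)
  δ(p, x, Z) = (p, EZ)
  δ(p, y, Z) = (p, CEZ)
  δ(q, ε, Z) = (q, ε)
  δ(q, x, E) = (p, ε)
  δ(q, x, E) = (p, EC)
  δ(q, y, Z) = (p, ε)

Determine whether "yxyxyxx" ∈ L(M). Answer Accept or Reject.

Reject

No computation consumes all input and empties the stack.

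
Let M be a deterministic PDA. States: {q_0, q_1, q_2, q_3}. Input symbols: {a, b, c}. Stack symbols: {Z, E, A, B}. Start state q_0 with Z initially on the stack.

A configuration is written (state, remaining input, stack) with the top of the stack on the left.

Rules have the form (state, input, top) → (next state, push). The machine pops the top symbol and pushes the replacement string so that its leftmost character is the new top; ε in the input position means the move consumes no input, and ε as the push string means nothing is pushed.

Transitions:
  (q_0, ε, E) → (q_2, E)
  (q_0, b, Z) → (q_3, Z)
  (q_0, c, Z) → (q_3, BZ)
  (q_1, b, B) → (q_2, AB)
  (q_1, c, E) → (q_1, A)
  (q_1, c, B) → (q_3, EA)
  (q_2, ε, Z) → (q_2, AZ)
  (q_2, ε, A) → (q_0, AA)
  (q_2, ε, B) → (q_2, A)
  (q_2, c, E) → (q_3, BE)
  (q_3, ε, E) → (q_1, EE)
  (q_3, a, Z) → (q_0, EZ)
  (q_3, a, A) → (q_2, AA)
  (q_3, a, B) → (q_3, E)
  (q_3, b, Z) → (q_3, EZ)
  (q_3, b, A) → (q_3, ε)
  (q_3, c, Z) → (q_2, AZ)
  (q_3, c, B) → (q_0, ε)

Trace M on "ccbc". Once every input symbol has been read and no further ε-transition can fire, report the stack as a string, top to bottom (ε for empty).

(q_0, ccbc, Z)
  read c, top Z: go to q_3, push BZ → (q_3, cbc, BZ)
  read c, top B: go to q_0, push ε → (q_0, bc, Z)
  read b, top Z: go to q_3, push Z → (q_3, c, Z)
  read c, top Z: go to q_2, push AZ → (q_2, ε, AZ)
  ε-move, top A: go to q_0, push AA → (q_0, ε, AAZ)
All input consumed in state q_0 with stack AAZ.

AAZ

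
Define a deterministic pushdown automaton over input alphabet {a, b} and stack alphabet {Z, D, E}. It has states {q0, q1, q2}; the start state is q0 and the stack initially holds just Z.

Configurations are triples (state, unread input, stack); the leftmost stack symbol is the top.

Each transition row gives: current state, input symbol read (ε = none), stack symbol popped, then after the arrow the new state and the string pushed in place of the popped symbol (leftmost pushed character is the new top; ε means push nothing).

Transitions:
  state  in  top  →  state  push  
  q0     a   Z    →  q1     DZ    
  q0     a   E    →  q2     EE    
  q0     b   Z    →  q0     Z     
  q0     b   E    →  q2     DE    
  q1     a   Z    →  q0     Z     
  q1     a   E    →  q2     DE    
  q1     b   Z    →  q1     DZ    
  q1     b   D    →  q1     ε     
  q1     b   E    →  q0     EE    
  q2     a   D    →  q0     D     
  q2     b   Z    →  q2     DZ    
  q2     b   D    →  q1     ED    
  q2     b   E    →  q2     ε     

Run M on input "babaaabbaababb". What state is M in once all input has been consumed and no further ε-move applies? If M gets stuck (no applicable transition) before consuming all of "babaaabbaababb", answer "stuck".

stuck

(q0, babaaabbaababb, Z) ⊢ (q0, abaaabbaababb, Z) ⊢ (q1, baaabbaababb, DZ) ⊢ (q1, aaabbaababb, Z) ⊢ (q0, aabbaababb, Z) ⊢ (q1, abbaababb, DZ)
No transition for (q1, a, top D); M blocks with input abbaababb remaining.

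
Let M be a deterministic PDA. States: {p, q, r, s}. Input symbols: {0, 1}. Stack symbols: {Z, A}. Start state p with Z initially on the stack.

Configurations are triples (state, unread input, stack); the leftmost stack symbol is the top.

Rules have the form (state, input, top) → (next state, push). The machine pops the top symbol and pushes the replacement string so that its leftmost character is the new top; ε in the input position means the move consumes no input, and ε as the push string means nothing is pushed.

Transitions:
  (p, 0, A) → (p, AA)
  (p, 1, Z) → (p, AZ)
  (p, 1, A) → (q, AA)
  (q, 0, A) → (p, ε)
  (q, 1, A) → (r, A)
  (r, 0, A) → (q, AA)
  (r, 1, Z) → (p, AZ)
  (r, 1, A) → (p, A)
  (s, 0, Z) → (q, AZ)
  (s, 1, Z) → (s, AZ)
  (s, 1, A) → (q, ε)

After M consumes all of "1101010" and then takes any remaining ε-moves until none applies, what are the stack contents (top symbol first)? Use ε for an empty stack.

(p, 1101010, Z)
  read 1, top Z: go to p, push AZ → (p, 101010, AZ)
  read 1, top A: go to q, push AA → (q, 01010, AAZ)
  read 0, top A: go to p, push ε → (p, 1010, AZ)
  read 1, top A: go to q, push AA → (q, 010, AAZ)
  read 0, top A: go to p, push ε → (p, 10, AZ)
  read 1, top A: go to q, push AA → (q, 0, AAZ)
  read 0, top A: go to p, push ε → (p, ε, AZ)
All input consumed in state p with stack AZ.

AZ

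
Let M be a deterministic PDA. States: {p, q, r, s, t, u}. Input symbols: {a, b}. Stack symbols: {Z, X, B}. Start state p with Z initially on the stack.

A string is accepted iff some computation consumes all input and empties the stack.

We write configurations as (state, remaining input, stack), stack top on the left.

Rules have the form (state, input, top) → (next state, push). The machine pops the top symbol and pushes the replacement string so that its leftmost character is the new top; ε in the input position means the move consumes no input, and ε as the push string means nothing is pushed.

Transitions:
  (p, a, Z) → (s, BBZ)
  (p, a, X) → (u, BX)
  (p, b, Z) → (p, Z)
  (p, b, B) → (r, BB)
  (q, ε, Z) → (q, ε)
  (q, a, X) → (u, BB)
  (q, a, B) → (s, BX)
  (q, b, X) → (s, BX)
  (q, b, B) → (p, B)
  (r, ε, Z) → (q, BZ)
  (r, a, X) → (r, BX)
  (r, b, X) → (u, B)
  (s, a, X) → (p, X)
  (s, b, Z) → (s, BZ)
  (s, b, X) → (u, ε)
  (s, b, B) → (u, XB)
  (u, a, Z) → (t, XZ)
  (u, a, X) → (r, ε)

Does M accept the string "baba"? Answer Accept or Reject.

(p, baba, Z) ⊢ (p, aba, Z) ⊢ (s, ba, BBZ) ⊢ (u, a, XBBZ) ⊢ (r, ε, BBZ)
All input consumed; stack is BBZ, not empty, and no further ε-move applies.

Reject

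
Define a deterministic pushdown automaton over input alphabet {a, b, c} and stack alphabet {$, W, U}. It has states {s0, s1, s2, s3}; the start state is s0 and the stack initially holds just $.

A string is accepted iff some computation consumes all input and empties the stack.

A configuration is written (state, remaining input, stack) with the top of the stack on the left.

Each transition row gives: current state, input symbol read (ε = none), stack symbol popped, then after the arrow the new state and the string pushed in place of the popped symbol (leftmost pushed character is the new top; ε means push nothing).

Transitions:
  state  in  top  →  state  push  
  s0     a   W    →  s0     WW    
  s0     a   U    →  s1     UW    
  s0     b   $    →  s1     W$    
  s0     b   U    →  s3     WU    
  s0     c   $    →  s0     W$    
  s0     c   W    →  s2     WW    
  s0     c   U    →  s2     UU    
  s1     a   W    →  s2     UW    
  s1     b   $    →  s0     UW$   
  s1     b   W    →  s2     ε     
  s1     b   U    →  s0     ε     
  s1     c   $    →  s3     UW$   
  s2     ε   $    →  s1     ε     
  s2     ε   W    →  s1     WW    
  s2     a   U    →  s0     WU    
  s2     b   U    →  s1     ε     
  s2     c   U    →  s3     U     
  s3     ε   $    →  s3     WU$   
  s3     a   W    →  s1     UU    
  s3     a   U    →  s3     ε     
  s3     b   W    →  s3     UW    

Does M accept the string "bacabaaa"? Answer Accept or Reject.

(s0, bacabaaa, $)
  read b, top $: go to s1, push W$ → (s1, acabaaa, W$)
  read a, top W: go to s2, push UW → (s2, cabaaa, UW$)
  read c, top U: go to s3, push U → (s3, abaaa, UW$)
  read a, top U: go to s3, push ε → (s3, baaa, W$)
  read b, top W: go to s3, push UW → (s3, aaa, UW$)
  read a, top U: go to s3, push ε → (s3, aa, W$)
  read a, top W: go to s1, push UU → (s1, a, UU$)
No transition applies at (s1, a, UU$); input not fully consumed.

Reject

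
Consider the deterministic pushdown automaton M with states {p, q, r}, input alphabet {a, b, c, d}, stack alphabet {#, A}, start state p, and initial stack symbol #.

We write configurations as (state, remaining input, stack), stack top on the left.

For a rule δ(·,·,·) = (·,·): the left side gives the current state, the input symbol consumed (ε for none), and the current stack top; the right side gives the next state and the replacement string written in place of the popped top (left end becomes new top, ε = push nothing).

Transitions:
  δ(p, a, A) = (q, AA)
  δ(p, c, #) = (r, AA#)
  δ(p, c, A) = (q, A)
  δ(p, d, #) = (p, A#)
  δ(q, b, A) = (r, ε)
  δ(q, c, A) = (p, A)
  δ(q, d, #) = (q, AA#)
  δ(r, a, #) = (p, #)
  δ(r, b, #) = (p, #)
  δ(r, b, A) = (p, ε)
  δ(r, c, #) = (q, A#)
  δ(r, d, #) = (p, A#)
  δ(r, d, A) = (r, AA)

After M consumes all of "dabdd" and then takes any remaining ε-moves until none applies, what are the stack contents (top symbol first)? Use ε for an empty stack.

AAA#

(p, dabdd, #)
  read d, top #: go to p, push A# → (p, abdd, A#)
  read a, top A: go to q, push AA → (q, bdd, AA#)
  read b, top A: go to r, push ε → (r, dd, A#)
  read d, top A: go to r, push AA → (r, d, AA#)
  read d, top A: go to r, push AA → (r, ε, AAA#)
All input consumed in state r with stack AAA#.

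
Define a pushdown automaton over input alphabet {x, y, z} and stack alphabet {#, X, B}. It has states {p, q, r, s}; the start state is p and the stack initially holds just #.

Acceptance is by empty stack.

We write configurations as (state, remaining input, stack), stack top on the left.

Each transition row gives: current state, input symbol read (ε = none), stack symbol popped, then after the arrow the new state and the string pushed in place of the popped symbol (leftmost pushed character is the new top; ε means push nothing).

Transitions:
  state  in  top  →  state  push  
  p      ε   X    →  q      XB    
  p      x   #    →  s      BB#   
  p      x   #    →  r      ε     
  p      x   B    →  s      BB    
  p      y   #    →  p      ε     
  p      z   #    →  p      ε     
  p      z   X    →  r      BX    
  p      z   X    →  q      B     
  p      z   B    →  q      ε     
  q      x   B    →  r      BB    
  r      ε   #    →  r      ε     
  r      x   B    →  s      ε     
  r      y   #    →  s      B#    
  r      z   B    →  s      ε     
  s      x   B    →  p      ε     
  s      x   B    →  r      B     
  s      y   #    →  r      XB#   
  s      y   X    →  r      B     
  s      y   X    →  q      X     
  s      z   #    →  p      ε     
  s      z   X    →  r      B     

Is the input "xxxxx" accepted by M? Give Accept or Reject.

One accepting computation: (p, xxxxx, #) ⊢ (s, xxxx, BB#) ⊢ (r, xxx, BB#) ⊢ (s, xx, B#) ⊢ (p, x, #) ⊢ (r, ε, ε)
All input consumed and the stack is empty.

Accept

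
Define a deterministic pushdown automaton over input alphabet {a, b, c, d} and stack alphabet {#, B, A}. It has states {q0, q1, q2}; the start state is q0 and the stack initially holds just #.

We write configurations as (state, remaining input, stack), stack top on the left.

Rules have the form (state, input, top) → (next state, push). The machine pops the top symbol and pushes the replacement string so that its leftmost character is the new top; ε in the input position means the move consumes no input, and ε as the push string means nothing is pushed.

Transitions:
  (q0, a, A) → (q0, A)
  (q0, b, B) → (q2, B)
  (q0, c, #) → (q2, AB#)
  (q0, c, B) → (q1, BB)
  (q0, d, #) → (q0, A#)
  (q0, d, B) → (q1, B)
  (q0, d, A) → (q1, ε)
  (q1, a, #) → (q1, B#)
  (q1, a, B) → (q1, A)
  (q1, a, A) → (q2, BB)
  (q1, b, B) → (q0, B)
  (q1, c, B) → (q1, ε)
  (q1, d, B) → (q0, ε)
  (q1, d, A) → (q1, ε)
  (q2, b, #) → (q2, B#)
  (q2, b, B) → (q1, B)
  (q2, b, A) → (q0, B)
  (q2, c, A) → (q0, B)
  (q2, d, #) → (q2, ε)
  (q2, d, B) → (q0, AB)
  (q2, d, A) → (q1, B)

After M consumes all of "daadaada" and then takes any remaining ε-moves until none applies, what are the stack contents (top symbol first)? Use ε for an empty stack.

B#

(q0, daadaada, #)
  read d, top #: go to q0, push A# → (q0, aadaada, A#)
  read a, top A: go to q0, push A → (q0, adaada, A#)
  read a, top A: go to q0, push A → (q0, daada, A#)
  read d, top A: go to q1, push ε → (q1, aada, #)
  read a, top #: go to q1, push B# → (q1, ada, B#)
  read a, top B: go to q1, push A → (q1, da, A#)
  read d, top A: go to q1, push ε → (q1, a, #)
  read a, top #: go to q1, push B# → (q1, ε, B#)
All input consumed in state q1 with stack B#.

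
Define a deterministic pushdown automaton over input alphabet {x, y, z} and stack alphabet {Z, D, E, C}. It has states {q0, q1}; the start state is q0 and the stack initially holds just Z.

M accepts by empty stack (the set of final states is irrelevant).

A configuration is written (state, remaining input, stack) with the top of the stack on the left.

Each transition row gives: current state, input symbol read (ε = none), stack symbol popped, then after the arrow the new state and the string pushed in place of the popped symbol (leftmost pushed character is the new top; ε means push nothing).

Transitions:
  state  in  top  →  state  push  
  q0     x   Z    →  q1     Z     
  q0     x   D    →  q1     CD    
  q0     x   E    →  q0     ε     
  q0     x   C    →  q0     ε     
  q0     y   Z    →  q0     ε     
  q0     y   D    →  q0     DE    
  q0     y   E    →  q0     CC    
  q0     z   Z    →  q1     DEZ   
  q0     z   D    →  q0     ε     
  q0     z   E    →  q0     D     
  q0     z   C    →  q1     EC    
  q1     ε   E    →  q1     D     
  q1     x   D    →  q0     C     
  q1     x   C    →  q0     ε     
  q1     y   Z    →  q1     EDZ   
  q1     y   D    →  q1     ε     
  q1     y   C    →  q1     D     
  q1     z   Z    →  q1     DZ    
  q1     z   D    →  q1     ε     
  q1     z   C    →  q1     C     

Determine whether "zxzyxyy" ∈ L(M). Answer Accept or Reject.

(q0, zxzyxyy, Z) ⊢ (q1, xzyxyy, DEZ) ⊢ (q0, zyxyy, CEZ) ⊢ (q1, yxyy, ECEZ) ⊢ (q1, yxyy, DCEZ) ⊢ (q1, xyy, CEZ) ⊢ (q0, yy, EZ) ⊢ (q0, y, CCZ)
No transition applies at (q0, y, CCZ); input not fully consumed.

Reject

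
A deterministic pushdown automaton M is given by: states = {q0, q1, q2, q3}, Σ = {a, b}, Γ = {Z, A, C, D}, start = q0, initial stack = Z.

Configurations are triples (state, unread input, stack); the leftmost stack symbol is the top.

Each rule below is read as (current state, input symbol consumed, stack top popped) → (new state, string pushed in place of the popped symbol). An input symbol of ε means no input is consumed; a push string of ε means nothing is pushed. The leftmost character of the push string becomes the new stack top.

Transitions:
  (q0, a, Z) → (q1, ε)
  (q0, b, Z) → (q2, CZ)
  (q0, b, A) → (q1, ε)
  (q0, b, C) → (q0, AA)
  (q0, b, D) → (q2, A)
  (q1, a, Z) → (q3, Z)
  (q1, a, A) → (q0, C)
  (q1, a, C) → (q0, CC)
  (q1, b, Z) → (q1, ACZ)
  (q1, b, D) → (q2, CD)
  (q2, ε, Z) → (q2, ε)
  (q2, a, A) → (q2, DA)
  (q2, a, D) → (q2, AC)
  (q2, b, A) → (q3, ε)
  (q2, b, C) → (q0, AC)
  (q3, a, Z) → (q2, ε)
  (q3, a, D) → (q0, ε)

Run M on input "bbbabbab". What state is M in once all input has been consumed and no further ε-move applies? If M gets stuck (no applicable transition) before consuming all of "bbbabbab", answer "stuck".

(q0, bbbabbab, Z) ⊢ (q2, bbabbab, CZ) ⊢ (q0, babbab, ACZ) ⊢ (q1, abbab, CZ) ⊢ (q0, bbab, CCZ) ⊢ (q0, bab, AACZ) ⊢ (q1, ab, ACZ) ⊢ (q0, b, CCZ) ⊢ (q0, ε, AACZ)
All input consumed; M is in state q0.

q0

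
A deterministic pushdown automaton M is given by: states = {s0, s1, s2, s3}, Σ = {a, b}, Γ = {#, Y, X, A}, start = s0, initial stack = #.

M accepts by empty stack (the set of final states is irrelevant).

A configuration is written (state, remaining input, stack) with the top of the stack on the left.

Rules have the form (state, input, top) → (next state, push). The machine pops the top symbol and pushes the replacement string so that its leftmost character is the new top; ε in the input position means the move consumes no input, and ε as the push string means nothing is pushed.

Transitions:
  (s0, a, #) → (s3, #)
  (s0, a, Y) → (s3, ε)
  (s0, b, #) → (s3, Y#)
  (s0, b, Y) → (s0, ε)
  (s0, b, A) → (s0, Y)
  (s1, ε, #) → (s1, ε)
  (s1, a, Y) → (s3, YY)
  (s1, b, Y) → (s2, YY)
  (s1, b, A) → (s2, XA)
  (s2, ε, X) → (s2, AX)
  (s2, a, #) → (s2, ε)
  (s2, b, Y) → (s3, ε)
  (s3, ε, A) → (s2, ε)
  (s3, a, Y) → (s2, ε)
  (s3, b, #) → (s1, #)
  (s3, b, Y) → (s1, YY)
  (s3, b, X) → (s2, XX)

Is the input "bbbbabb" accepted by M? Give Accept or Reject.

Accept

(s0, bbbbabb, #) ⊢ (s3, bbbabb, Y#) ⊢ (s1, bbabb, YY#) ⊢ (s2, babb, YYY#) ⊢ (s3, abb, YY#) ⊢ (s2, bb, Y#) ⊢ (s3, b, #) ⊢ (s1, ε, #) ⊢ (s1, ε, ε)
All input consumed and the stack is empty.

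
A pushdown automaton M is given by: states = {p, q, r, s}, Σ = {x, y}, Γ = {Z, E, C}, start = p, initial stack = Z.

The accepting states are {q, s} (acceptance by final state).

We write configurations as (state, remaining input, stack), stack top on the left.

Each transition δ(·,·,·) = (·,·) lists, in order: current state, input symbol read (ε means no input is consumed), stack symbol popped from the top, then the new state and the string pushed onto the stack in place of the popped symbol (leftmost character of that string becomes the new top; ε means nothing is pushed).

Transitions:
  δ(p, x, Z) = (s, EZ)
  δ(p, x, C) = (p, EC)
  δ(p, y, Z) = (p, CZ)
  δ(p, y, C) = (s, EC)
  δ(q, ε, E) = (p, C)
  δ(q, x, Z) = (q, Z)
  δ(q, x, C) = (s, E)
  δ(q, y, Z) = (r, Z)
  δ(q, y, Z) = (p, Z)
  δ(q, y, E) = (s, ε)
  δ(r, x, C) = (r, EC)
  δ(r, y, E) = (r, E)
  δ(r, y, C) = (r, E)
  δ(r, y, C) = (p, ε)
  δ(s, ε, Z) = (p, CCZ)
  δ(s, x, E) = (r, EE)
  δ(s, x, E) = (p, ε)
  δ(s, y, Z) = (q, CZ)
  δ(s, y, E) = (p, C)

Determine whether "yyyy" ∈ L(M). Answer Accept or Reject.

One accepting computation: (p, yyyy, Z) ⊢ (p, yyy, CZ) ⊢ (s, yy, ECZ) ⊢ (p, y, CCZ) ⊢ (s, ε, ECCZ)
All input consumed and state s ∈ F.

Accept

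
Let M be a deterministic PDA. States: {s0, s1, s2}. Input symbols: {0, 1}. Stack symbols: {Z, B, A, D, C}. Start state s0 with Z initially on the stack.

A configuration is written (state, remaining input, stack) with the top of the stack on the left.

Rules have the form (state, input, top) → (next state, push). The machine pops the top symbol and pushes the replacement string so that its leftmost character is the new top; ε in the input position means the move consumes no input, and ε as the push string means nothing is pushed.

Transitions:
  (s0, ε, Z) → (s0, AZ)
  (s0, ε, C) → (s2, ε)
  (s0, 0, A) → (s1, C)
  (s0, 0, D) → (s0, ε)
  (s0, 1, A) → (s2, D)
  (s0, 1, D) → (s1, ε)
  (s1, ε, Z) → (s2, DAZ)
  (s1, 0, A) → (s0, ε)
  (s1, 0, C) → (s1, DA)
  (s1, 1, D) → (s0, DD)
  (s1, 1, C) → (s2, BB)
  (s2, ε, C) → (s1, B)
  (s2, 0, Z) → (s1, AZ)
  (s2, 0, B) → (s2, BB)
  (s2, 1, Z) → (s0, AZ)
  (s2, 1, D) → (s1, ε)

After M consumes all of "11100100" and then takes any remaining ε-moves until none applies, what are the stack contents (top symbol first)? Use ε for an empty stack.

BBBBZ

(s0, 11100100, Z)
  ε-move, top Z: go to s0, push AZ → (s0, 11100100, AZ)
  read 1, top A: go to s2, push D → (s2, 1100100, DZ)
  read 1, top D: go to s1, push ε → (s1, 100100, Z)
  ε-move, top Z: go to s2, push DAZ → (s2, 100100, DAZ)
  read 1, top D: go to s1, push ε → (s1, 00100, AZ)
  read 0, top A: go to s0, push ε → (s0, 0100, Z)
  ε-move, top Z: go to s0, push AZ → (s0, 0100, AZ)
  read 0, top A: go to s1, push C → (s1, 100, CZ)
  read 1, top C: go to s2, push BB → (s2, 00, BBZ)
  read 0, top B: go to s2, push BB → (s2, 0, BBBZ)
  read 0, top B: go to s2, push BB → (s2, ε, BBBBZ)
All input consumed in state s2 with stack BBBBZ.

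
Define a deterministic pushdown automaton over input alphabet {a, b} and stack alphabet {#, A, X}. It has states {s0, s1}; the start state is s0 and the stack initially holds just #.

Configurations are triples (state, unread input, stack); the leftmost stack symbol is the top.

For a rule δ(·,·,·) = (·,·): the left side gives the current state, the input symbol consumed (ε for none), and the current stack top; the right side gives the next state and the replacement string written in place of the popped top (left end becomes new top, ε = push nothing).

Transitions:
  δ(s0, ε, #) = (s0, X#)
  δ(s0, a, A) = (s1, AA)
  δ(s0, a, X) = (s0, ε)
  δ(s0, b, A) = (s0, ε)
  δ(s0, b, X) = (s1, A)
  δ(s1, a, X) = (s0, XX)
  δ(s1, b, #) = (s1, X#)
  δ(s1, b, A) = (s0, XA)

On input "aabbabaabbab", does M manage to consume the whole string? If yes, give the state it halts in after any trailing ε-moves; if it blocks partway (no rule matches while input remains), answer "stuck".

s0

(s0, aabbabaabbab, #) ⊢ (s0, aabbabaabbab, X#) ⊢ (s0, abbabaabbab, #) ⊢ (s0, abbabaabbab, X#) ⊢ (s0, bbabaabbab, #) ⊢ (s0, bbabaabbab, X#) ⊢ (s1, babaabbab, A#) ⊢ (s0, abaabbab, XA#) ⊢ (s0, baabbab, A#) ⊢ (s0, aabbab, #) ⊢ (s0, aabbab, X#) ⊢ (s0, abbab, #) ⊢ (s0, abbab, X#) ⊢ (s0, bbab, #) ⊢ (s0, bbab, X#) ⊢ (s1, bab, A#) ⊢ (s0, ab, XA#) ⊢ (s0, b, A#) ⊢ (s0, ε, #) ⊢ (s0, ε, X#)
All input consumed; M is in state s0.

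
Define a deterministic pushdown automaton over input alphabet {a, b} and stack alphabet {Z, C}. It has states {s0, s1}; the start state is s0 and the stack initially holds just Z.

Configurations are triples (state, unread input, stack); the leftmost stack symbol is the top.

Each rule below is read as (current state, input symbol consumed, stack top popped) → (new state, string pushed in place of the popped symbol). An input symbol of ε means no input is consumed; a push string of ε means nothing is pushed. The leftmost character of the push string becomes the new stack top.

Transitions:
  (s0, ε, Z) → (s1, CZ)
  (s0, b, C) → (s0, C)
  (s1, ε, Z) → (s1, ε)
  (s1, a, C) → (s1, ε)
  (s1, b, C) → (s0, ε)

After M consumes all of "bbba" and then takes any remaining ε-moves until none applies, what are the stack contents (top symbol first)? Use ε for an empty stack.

ε

(s0, bbba, Z)
  ε-move, top Z: go to s1, push CZ → (s1, bbba, CZ)
  read b, top C: go to s0, push ε → (s0, bba, Z)
  ε-move, top Z: go to s1, push CZ → (s1, bba, CZ)
  read b, top C: go to s0, push ε → (s0, ba, Z)
  ε-move, top Z: go to s1, push CZ → (s1, ba, CZ)
  read b, top C: go to s0, push ε → (s0, a, Z)
  ε-move, top Z: go to s1, push CZ → (s1, a, CZ)
  read a, top C: go to s1, push ε → (s1, ε, Z)
  ε-move, top Z: go to s1, push ε → (s1, ε, ε)
All input consumed in state s1 with stack ε.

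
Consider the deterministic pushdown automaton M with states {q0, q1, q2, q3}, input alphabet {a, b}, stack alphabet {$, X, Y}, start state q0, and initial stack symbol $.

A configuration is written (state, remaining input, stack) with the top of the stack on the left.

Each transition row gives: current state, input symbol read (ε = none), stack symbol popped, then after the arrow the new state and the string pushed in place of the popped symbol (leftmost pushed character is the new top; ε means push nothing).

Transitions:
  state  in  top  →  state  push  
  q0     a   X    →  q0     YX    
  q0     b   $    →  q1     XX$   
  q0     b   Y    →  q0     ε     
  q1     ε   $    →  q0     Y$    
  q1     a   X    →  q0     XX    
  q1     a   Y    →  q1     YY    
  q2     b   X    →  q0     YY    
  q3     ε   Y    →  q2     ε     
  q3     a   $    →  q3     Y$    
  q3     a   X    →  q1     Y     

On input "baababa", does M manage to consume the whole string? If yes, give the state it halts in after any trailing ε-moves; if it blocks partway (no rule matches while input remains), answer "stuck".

q0

(q0, baababa, $) ⊢ (q1, aababa, XX$) ⊢ (q0, ababa, XXX$) ⊢ (q0, baba, YXXX$) ⊢ (q0, aba, XXX$) ⊢ (q0, ba, YXXX$) ⊢ (q0, a, XXX$) ⊢ (q0, ε, YXXX$)
All input consumed; M is in state q0.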